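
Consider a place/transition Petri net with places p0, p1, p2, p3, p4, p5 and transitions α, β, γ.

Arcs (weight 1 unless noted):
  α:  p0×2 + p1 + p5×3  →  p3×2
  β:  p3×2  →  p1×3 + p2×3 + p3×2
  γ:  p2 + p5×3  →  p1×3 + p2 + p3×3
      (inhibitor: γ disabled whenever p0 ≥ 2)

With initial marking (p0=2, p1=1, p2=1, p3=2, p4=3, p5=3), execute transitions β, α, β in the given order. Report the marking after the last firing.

(p0=0, p1=6, p2=7, p3=4, p4=3, p5=0)

step 1: fire β:  (p0=2, p1=1, p2=1, p3=2, p4=3, p5=3) → (p0=2, p1=4, p2=4, p3=2, p4=3, p5=3)
step 2: fire α:  (p0=2, p1=4, p2=4, p3=2, p4=3, p5=3) → (p0=0, p1=3, p2=4, p3=4, p4=3, p5=0)
step 3: fire β:  (p0=0, p1=3, p2=4, p3=4, p4=3, p5=0) → (p0=0, p1=6, p2=7, p3=4, p4=3, p5=0)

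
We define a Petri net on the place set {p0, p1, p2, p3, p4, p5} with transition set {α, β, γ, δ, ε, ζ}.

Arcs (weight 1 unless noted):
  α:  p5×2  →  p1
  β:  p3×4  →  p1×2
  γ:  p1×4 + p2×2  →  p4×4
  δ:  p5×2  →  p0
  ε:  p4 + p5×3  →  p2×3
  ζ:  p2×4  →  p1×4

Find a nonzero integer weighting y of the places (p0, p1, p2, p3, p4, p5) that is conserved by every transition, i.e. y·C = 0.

y = (p0:2, p1:2, p2:2, p3:1, p4:3, p5:1)

Incidence matrix C (rows=places, cols=transitions):
        α    β    γ    δ    ε    ζ
   p0   0    0    0    1    0    0
   p1   1    2   -4    0    0    4
   p2   0    0   -2    0    3   -4
   p3   0   -4    0    0    0    0
   p4   0    0    4    0   -1    0
   p5  -2    0    0   -2   -3    0

Candidate y = [2, 2, 2, 1, 3, 1]; check y·C column-wise:
  col α: 2·0 + 2·1 + 2·0 + 1·0 + 3·0 + 1·-2 = 0
  col β: 2·0 + 2·2 + 2·0 + 1·-4 + 3·0 + 1·0 = 0
  col γ: 2·0 + 2·-4 + 2·-2 + 1·0 + 3·4 + 1·0 = 0
  col δ: 2·1 + 2·0 + 2·0 + 1·0 + 3·0 + 1·-2 = 0
  col ε: 2·0 + 2·0 + 2·3 + 1·0 + 3·-1 + 1·-3 = 0
  col ζ: 2·0 + 2·4 + 2·-4 + 1·0 + 3·0 + 1·0 = 0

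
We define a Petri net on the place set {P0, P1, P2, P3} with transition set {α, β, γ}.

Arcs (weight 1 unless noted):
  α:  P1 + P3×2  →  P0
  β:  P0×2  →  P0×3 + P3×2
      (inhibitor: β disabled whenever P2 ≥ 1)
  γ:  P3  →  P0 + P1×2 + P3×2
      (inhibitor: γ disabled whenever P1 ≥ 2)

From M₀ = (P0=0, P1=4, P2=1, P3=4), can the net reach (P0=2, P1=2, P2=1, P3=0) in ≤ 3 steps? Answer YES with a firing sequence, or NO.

YES — reachable via ⟨α, α⟩ (2 firings)

step 1: fire α:  (P0=0, P1=4, P2=1, P3=4) → (P0=1, P1=3, P2=1, P3=2)
step 2: fire α:  (P0=1, P1=3, P2=1, P3=2) → (P0=2, P1=2, P2=1, P3=0)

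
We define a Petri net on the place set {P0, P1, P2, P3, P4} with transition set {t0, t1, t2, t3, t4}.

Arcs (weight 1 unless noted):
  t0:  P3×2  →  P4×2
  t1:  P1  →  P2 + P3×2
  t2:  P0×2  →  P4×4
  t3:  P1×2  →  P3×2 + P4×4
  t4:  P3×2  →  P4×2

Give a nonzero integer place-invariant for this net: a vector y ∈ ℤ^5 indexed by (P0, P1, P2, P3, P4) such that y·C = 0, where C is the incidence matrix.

y = (P0:2, P1:3, P2:1, P3:1, P4:1)

Incidence matrix C (rows=places, cols=transitions):
       t0   t1   t2   t3   t4
   P0   0    0   -2    0    0
   P1   0   -1    0   -2    0
   P2   0    1    0    0    0
   P3  -2    2    0    2   -2
   P4   2    0    4    4    2

Candidate y = [2, 3, 1, 1, 1]; check y·C column-wise:
  col t0: 2·0 + 3·0 + 1·0 + 1·-2 + 1·2 = 0
  col t1: 2·0 + 3·-1 + 1·1 + 1·2 + 1·0 = 0
  col t2: 2·-2 + 3·0 + 1·0 + 1·0 + 1·4 = 0
  col t3: 2·0 + 3·-2 + 1·0 + 1·2 + 1·4 = 0
  col t4: 2·0 + 3·0 + 1·0 + 1·-2 + 1·2 = 0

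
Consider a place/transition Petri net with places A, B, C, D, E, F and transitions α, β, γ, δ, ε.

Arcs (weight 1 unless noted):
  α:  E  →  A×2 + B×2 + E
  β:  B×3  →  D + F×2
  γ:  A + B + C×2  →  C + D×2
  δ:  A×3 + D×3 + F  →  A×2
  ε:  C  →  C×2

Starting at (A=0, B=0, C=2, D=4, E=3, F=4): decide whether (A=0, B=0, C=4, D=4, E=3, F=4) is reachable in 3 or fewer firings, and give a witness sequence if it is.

YES — reachable via ⟨ε, ε⟩ (2 firings)

step 1: fire ε:  (A=0, B=0, C=2, D=4, E=3, F=4) → (A=0, B=0, C=3, D=4, E=3, F=4)
step 2: fire ε:  (A=0, B=0, C=3, D=4, E=3, F=4) → (A=0, B=0, C=4, D=4, E=3, F=4)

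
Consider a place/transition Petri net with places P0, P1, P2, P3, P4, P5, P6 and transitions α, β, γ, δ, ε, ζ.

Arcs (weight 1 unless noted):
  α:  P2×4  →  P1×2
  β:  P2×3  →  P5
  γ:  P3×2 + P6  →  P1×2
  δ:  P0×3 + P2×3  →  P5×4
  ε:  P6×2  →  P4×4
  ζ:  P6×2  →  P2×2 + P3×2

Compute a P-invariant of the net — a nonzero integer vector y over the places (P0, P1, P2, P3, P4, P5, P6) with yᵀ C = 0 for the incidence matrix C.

y = (P0:3, P1:2, P2:1, P3:1, P4:1, P5:3, P6:2)

Incidence matrix C (rows=places, cols=transitions):
        α    β    γ    δ    ε    ζ
   P0   0    0    0   -3    0    0
   P1   2    0    2    0    0    0
   P2  -4   -3    0   -3    0    2
   P3   0    0   -2    0    0    2
   P4   0    0    0    0    4    0
   P5   0    1    0    4    0    0
   P6   0    0   -1    0   -2   -2

Candidate y = [3, 2, 1, 1, 1, 3, 2]; check y·C column-wise:
  col α: 3·0 + 2·2 + 1·-4 + 1·0 + 1·0 + 3·0 + 2·0 = 0
  col β: 3·0 + 2·0 + 1·-3 + 1·0 + 1·0 + 3·1 + 2·0 = 0
  col γ: 3·0 + 2·2 + 1·0 + 1·-2 + 1·0 + 3·0 + 2·-1 = 0
  col δ: 3·-3 + 2·0 + 1·-3 + 1·0 + 1·0 + 3·4 + 2·0 = 0
  col ε: 3·0 + 2·0 + 1·0 + 1·0 + 1·4 + 3·0 + 2·-2 = 0
  col ζ: 3·0 + 2·0 + 1·2 + 1·2 + 1·0 + 3·0 + 2·-2 = 0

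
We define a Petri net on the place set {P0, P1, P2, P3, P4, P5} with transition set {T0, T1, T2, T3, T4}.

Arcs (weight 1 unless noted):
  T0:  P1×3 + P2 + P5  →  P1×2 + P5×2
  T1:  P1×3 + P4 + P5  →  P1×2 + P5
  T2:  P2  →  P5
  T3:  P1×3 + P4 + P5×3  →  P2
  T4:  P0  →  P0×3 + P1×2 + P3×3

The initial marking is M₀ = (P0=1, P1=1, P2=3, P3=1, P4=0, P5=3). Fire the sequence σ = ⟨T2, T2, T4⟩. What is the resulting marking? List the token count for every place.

(P0=3, P1=3, P2=1, P3=4, P4=0, P5=5)

step 1: fire T2:  (P0=1, P1=1, P2=3, P3=1, P4=0, P5=3) → (P0=1, P1=1, P2=2, P3=1, P4=0, P5=4)
step 2: fire T2:  (P0=1, P1=1, P2=2, P3=1, P4=0, P5=4) → (P0=1, P1=1, P2=1, P3=1, P4=0, P5=5)
step 3: fire T4:  (P0=1, P1=1, P2=1, P3=1, P4=0, P5=5) → (P0=3, P1=3, P2=1, P3=4, P4=0, P5=5)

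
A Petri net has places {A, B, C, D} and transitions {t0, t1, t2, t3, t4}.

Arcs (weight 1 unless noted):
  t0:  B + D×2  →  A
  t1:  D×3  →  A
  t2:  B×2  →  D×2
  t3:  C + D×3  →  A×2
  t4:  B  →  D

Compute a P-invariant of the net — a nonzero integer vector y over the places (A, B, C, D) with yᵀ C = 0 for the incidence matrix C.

Incidence matrix C (rows=places, cols=transitions):
       t0   t1   t2   t3   t4
    A   1    1    0    2    0
    B  -1    0   -2    0   -1
    C   0    0    0   -1    0
    D  -2   -3    2   -3    1

Candidate y = [3, 1, 3, 1]; check y·C column-wise:
  col t0: 3·1 + 1·-1 + 3·0 + 1·-2 = 0
  col t1: 3·1 + 1·0 + 3·0 + 1·-3 = 0
  col t2: 3·0 + 1·-2 + 3·0 + 1·2 = 0
  col t3: 3·2 + 1·0 + 3·-1 + 1·-3 = 0
  col t4: 3·0 + 1·-1 + 3·0 + 1·1 = 0

y = (A:3, B:1, C:3, D:1)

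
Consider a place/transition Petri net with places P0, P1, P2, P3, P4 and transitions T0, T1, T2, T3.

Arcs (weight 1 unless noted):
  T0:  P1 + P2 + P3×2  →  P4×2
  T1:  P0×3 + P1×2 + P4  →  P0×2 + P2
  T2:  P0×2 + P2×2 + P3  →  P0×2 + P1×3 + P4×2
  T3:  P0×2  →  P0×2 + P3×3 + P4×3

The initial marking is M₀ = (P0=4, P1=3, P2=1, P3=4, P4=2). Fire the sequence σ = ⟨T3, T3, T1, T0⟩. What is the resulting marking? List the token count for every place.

step 1: fire T3:  (P0=4, P1=3, P2=1, P3=4, P4=2) → (P0=4, P1=3, P2=1, P3=7, P4=5)
step 2: fire T3:  (P0=4, P1=3, P2=1, P3=7, P4=5) → (P0=4, P1=3, P2=1, P3=10, P4=8)
step 3: fire T1:  (P0=4, P1=3, P2=1, P3=10, P4=8) → (P0=3, P1=1, P2=2, P3=10, P4=7)
step 4: fire T0:  (P0=3, P1=1, P2=2, P3=10, P4=7) → (P0=3, P1=0, P2=1, P3=8, P4=9)

(P0=3, P1=0, P2=1, P3=8, P4=9)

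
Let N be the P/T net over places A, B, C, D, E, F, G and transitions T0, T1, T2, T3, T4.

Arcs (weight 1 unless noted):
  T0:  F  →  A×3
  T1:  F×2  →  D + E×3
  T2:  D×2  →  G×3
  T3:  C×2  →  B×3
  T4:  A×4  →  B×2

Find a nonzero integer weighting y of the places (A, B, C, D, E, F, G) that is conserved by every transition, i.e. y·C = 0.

Incidence matrix C (rows=places, cols=transitions):
       T0   T1   T2   T3   T4
    A   3    0    0    0   -4
    B   0    0    0    3    2
    C   0    0    0   -2    0
    D   0    1   -2    0    0
    E   0    3    0    0    0
    F  -1   -2    0    0    0
    G   0    0    3    0    0

Candidate y = [1, 2, 3, 0, 2, 3, 0]; check y·C column-wise:
  col T0: 1·3 + 2·0 + 3·0 + 2·0 + 3·-1 = 0
  col T1: 1·0 + 2·0 + 3·0 + 0·1 + 2·3 + 3·-2 = 0
  col T2: 1·0 + 2·0 + 3·0 + 0·-2 + 2·0 + 3·0 + 0·3 = 0
  col T3: 1·0 + 2·3 + 3·-2 + 2·0 + 3·0 = 0
  col T4: 1·-4 + 2·2 + 3·0 + 2·0 + 3·0 = 0

y = (A:1, B:2, C:3, D:0, E:2, F:3, G:0)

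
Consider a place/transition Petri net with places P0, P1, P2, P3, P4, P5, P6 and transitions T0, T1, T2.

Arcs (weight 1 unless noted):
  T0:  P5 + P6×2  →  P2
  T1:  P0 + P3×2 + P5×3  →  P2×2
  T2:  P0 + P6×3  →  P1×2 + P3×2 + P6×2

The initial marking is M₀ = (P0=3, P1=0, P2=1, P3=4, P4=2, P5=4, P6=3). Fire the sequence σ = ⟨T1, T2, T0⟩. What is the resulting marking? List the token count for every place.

step 1: fire T1:  (P0=3, P1=0, P2=1, P3=4, P4=2, P5=4, P6=3) → (P0=2, P1=0, P2=3, P3=2, P4=2, P5=1, P6=3)
step 2: fire T2:  (P0=2, P1=0, P2=3, P3=2, P4=2, P5=1, P6=3) → (P0=1, P1=2, P2=3, P3=4, P4=2, P5=1, P6=2)
step 3: fire T0:  (P0=1, P1=2, P2=3, P3=4, P4=2, P5=1, P6=2) → (P0=1, P1=2, P2=4, P3=4, P4=2, P5=0, P6=0)

(P0=1, P1=2, P2=4, P3=4, P4=2, P5=0, P6=0)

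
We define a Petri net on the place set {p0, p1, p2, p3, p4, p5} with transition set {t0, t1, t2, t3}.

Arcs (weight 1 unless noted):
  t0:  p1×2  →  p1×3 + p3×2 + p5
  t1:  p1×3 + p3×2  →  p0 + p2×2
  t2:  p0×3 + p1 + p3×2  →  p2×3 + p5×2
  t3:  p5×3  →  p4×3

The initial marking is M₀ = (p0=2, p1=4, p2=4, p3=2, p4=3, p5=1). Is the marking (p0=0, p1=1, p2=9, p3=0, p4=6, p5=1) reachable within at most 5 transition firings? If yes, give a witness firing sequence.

YES — reachable via ⟨t0, t1, t2, t3⟩ (4 firings)

step 1: fire t0:  (p0=2, p1=4, p2=4, p3=2, p4=3, p5=1) → (p0=2, p1=5, p2=4, p3=4, p4=3, p5=2)
step 2: fire t1:  (p0=2, p1=5, p2=4, p3=4, p4=3, p5=2) → (p0=3, p1=2, p2=6, p3=2, p4=3, p5=2)
step 3: fire t2:  (p0=3, p1=2, p2=6, p3=2, p4=3, p5=2) → (p0=0, p1=1, p2=9, p3=0, p4=3, p5=4)
step 4: fire t3:  (p0=0, p1=1, p2=9, p3=0, p4=3, p5=4) → (p0=0, p1=1, p2=9, p3=0, p4=6, p5=1)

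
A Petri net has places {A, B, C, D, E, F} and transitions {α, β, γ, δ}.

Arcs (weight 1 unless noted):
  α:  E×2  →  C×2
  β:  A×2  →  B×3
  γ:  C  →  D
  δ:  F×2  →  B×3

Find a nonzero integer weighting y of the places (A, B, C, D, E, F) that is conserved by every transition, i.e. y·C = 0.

y = (A:0, B:0, C:1, D:1, E:1, F:0)

Incidence matrix C (rows=places, cols=transitions):
        α    β    γ    δ
    A   0   -2    0    0
    B   0    3    0    3
    C   2    0   -1    0
    D   0    0    1    0
    E  -2    0    0    0
    F   0    0    0   -2

Candidate y = [0, 0, 1, 1, 1, 0]; check y·C column-wise:
  col α: 1·2 + 1·0 + 1·-2 = 0
  col β: 0·-2 + 0·3 + 1·0 + 1·0 + 1·0 = 0
  col γ: 1·-1 + 1·1 + 1·0 = 0
  col δ: 0·3 + 1·0 + 1·0 + 1·0 + 0·-2 = 0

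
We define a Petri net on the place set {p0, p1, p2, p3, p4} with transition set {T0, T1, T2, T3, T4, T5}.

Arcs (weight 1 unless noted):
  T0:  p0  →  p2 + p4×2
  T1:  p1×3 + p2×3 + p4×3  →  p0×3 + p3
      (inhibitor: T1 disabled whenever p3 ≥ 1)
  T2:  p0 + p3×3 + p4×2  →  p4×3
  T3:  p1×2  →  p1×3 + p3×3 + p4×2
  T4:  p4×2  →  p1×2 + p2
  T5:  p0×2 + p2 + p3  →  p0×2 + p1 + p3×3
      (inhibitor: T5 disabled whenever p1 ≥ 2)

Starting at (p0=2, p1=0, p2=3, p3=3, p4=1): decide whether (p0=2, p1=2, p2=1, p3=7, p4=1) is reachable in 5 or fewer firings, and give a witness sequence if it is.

step 1: fire T5:  (p0=2, p1=0, p2=3, p3=3, p4=1) → (p0=2, p1=1, p2=2, p3=5, p4=1)
step 2: fire T5:  (p0=2, p1=1, p2=2, p3=5, p4=1) → (p0=2, p1=2, p2=1, p3=7, p4=1)

YES — reachable via ⟨T5, T5⟩ (2 firings)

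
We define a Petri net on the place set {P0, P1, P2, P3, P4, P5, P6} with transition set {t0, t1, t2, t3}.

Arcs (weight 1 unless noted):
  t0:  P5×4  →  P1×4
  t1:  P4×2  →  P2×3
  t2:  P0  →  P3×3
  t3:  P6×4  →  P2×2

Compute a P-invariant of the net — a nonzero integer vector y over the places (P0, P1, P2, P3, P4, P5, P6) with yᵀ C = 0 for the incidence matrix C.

y = (P0:3, P1:0, P2:0, P3:1, P4:0, P5:0, P6:0)

Incidence matrix C (rows=places, cols=transitions):
       t0   t1   t2   t3
   P0   0    0   -1    0
   P1   4    0    0    0
   P2   0    3    0    2
   P3   0    0    3    0
   P4   0   -2    0    0
   P5  -4    0    0    0
   P6   0    0    0   -4

Candidate y = [3, 0, 0, 1, 0, 0, 0]; check y·C column-wise:
  col t0: 3·0 + 0·4 + 1·0 + 0·-4 = 0
  col t1: 3·0 + 0·3 + 1·0 + 0·-2 = 0
  col t2: 3·-1 + 1·3 = 0
  col t3: 3·0 + 0·2 + 1·0 + 0·-4 = 0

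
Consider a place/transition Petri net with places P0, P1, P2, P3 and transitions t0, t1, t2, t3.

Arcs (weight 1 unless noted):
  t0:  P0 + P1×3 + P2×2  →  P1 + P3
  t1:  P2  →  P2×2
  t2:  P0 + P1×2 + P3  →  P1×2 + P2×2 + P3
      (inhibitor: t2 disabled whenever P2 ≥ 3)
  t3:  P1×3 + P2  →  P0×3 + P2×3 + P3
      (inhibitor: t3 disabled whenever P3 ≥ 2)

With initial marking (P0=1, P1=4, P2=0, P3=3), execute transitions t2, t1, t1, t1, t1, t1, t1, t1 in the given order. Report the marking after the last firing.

(P0=0, P1=4, P2=9, P3=3)

step 1: fire t2:  (P0=1, P1=4, P2=0, P3=3) → (P0=0, P1=4, P2=2, P3=3)
step 2: fire t1:  (P0=0, P1=4, P2=2, P3=3) → (P0=0, P1=4, P2=3, P3=3)
step 3: fire t1:  (P0=0, P1=4, P2=3, P3=3) → (P0=0, P1=4, P2=4, P3=3)
step 4: fire t1:  (P0=0, P1=4, P2=4, P3=3) → (P0=0, P1=4, P2=5, P3=3)
step 5: fire t1:  (P0=0, P1=4, P2=5, P3=3) → (P0=0, P1=4, P2=6, P3=3)
step 6: fire t1:  (P0=0, P1=4, P2=6, P3=3) → (P0=0, P1=4, P2=7, P3=3)
step 7: fire t1:  (P0=0, P1=4, P2=7, P3=3) → (P0=0, P1=4, P2=8, P3=3)
step 8: fire t1:  (P0=0, P1=4, P2=8, P3=3) → (P0=0, P1=4, P2=9, P3=3)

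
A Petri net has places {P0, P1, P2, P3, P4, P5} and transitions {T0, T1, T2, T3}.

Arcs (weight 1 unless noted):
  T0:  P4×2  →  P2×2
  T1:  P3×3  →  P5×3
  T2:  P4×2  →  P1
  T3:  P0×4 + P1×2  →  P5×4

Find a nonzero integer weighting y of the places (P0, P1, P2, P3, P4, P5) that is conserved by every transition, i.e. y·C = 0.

Incidence matrix C (rows=places, cols=transitions):
       T0   T1   T2   T3
   P0   0    0    0   -4
   P1   0    0    1   -2
   P2   2    0    0    0
   P3   0   -3    0    0
   P4  -2    0   -2    0
   P5   0    3    0    4

Candidate y = [1, -2, -1, 0, -1, 0]; check y·C column-wise:
  col T0: 1·0 + -2·0 + -1·2 + -1·-2 = 0
  col T1: 1·0 + -2·0 + -1·0 + 0·-3 + -1·0 + 0·3 = 0
  col T2: 1·0 + -2·1 + -1·0 + -1·-2 = 0
  col T3: 1·-4 + -2·-2 + -1·0 + -1·0 + 0·4 = 0

y = (P0:1, P1:-2, P2:-1, P3:0, P4:-1, P5:0)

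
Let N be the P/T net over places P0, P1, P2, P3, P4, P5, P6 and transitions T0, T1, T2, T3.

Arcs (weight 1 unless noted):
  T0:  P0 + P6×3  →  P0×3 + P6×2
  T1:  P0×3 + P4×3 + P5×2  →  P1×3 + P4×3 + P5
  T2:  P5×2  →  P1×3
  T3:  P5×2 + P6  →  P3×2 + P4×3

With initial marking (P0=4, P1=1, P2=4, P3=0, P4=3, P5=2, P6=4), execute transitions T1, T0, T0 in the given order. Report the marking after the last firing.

step 1: fire T1:  (P0=4, P1=1, P2=4, P3=0, P4=3, P5=2, P6=4) → (P0=1, P1=4, P2=4, P3=0, P4=3, P5=1, P6=4)
step 2: fire T0:  (P0=1, P1=4, P2=4, P3=0, P4=3, P5=1, P6=4) → (P0=3, P1=4, P2=4, P3=0, P4=3, P5=1, P6=3)
step 3: fire T0:  (P0=3, P1=4, P2=4, P3=0, P4=3, P5=1, P6=3) → (P0=5, P1=4, P2=4, P3=0, P4=3, P5=1, P6=2)

(P0=5, P1=4, P2=4, P3=0, P4=3, P5=1, P6=2)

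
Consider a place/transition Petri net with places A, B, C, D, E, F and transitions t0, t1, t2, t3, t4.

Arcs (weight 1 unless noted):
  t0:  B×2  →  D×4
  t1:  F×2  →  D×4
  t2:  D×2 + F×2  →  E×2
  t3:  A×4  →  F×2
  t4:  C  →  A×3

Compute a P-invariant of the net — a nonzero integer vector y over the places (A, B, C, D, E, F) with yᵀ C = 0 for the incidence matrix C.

y = (A:1, B:2, C:3, D:1, E:3, F:2)

Incidence matrix C (rows=places, cols=transitions):
       t0   t1   t2   t3   t4
    A   0    0    0   -4    3
    B  -2    0    0    0    0
    C   0    0    0    0   -1
    D   4    4   -2    0    0
    E   0    0    2    0    0
    F   0   -2   -2    2    0

Candidate y = [1, 2, 3, 1, 3, 2]; check y·C column-wise:
  col t0: 1·0 + 2·-2 + 3·0 + 1·4 + 3·0 + 2·0 = 0
  col t1: 1·0 + 2·0 + 3·0 + 1·4 + 3·0 + 2·-2 = 0
  col t2: 1·0 + 2·0 + 3·0 + 1·-2 + 3·2 + 2·-2 = 0
  col t3: 1·-4 + 2·0 + 3·0 + 1·0 + 3·0 + 2·2 = 0
  col t4: 1·3 + 2·0 + 3·-1 + 1·0 + 3·0 + 2·0 = 0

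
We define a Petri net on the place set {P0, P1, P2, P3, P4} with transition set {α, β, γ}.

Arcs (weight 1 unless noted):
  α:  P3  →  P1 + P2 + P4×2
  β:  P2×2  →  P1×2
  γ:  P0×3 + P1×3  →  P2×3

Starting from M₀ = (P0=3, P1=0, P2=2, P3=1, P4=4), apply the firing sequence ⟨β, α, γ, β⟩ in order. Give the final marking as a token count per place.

step 1: fire β:  (P0=3, P1=0, P2=2, P3=1, P4=4) → (P0=3, P1=2, P2=0, P3=1, P4=4)
step 2: fire α:  (P0=3, P1=2, P2=0, P3=1, P4=4) → (P0=3, P1=3, P2=1, P3=0, P4=6)
step 3: fire γ:  (P0=3, P1=3, P2=1, P3=0, P4=6) → (P0=0, P1=0, P2=4, P3=0, P4=6)
step 4: fire β:  (P0=0, P1=0, P2=4, P3=0, P4=6) → (P0=0, P1=2, P2=2, P3=0, P4=6)

(P0=0, P1=2, P2=2, P3=0, P4=6)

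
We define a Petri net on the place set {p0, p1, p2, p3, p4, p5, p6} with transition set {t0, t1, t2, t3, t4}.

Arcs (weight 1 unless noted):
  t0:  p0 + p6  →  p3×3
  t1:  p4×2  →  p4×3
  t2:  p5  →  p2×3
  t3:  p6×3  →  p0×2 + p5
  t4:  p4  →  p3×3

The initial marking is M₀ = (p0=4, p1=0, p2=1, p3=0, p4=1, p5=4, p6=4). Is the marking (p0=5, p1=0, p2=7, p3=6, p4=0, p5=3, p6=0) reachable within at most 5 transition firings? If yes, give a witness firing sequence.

step 1: fire t0:  (p0=4, p1=0, p2=1, p3=0, p4=1, p5=4, p6=4) → (p0=3, p1=0, p2=1, p3=3, p4=1, p5=4, p6=3)
step 2: fire t2:  (p0=3, p1=0, p2=1, p3=3, p4=1, p5=4, p6=3) → (p0=3, p1=0, p2=4, p3=3, p4=1, p5=3, p6=3)
step 3: fire t2:  (p0=3, p1=0, p2=4, p3=3, p4=1, p5=3, p6=3) → (p0=3, p1=0, p2=7, p3=3, p4=1, p5=2, p6=3)
step 4: fire t3:  (p0=3, p1=0, p2=7, p3=3, p4=1, p5=2, p6=3) → (p0=5, p1=0, p2=7, p3=3, p4=1, p5=3, p6=0)
step 5: fire t4:  (p0=5, p1=0, p2=7, p3=3, p4=1, p5=3, p6=0) → (p0=5, p1=0, p2=7, p3=6, p4=0, p5=3, p6=0)

YES — reachable via ⟨t0, t2, t2, t3, t4⟩ (5 firings)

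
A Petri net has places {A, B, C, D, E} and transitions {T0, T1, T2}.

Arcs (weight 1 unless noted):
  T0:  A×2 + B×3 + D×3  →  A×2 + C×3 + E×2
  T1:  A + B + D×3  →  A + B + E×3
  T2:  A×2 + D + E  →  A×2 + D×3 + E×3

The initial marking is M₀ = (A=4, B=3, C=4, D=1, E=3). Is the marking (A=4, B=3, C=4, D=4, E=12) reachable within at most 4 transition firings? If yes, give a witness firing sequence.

YES — reachable via ⟨T2, T2, T1, T2⟩ (4 firings)

step 1: fire T2:  (A=4, B=3, C=4, D=1, E=3) → (A=4, B=3, C=4, D=3, E=5)
step 2: fire T2:  (A=4, B=3, C=4, D=3, E=5) → (A=4, B=3, C=4, D=5, E=7)
step 3: fire T1:  (A=4, B=3, C=4, D=5, E=7) → (A=4, B=3, C=4, D=2, E=10)
step 4: fire T2:  (A=4, B=3, C=4, D=2, E=10) → (A=4, B=3, C=4, D=4, E=12)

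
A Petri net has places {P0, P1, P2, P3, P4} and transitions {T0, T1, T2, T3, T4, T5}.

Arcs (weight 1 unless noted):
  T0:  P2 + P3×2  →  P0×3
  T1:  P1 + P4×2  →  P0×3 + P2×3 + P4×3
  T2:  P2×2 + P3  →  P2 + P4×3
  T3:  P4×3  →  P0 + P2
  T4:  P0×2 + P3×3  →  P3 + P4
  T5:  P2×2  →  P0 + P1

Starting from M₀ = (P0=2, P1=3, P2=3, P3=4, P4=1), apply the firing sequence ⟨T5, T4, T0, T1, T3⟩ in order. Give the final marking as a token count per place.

(P0=8, P1=3, P2=4, P3=0, P4=0)

step 1: fire T5:  (P0=2, P1=3, P2=3, P3=4, P4=1) → (P0=3, P1=4, P2=1, P3=4, P4=1)
step 2: fire T4:  (P0=3, P1=4, P2=1, P3=4, P4=1) → (P0=1, P1=4, P2=1, P3=2, P4=2)
step 3: fire T0:  (P0=1, P1=4, P2=1, P3=2, P4=2) → (P0=4, P1=4, P2=0, P3=0, P4=2)
step 4: fire T1:  (P0=4, P1=4, P2=0, P3=0, P4=2) → (P0=7, P1=3, P2=3, P3=0, P4=3)
step 5: fire T3:  (P0=7, P1=3, P2=3, P3=0, P4=3) → (P0=8, P1=3, P2=4, P3=0, P4=0)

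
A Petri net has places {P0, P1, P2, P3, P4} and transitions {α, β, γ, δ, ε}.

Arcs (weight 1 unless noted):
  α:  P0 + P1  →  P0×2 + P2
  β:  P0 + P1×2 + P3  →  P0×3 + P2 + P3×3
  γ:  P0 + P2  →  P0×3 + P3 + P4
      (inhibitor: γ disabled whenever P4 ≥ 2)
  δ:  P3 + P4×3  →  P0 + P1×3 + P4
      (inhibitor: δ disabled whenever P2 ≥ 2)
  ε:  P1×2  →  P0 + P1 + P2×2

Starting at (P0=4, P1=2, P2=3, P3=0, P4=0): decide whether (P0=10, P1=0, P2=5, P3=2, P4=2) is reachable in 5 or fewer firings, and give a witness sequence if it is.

NO — not reachable within 5 firings

depth 0: 1 marking
depth 1: 4 markings reached so far
depth 2: 10 markings reached so far
depth 3: 15 markings reached so far
depth 4: 17 markings reached so far
depth 5: 17 markings reached so far
(frontier empty at depth 5; search complete)
target is not among the 17 markings reachable within 5 steps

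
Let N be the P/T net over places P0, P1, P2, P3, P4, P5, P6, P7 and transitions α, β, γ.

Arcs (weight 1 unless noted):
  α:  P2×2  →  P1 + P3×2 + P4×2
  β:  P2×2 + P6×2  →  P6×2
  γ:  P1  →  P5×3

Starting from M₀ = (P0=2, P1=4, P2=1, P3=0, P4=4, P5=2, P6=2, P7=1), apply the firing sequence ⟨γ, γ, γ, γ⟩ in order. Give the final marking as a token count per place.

step 1: fire γ:  (P0=2, P1=4, P2=1, P3=0, P4=4, P5=2, P6=2, P7=1) → (P0=2, P1=3, P2=1, P3=0, P4=4, P5=5, P6=2, P7=1)
step 2: fire γ:  (P0=2, P1=3, P2=1, P3=0, P4=4, P5=5, P6=2, P7=1) → (P0=2, P1=2, P2=1, P3=0, P4=4, P5=8, P6=2, P7=1)
step 3: fire γ:  (P0=2, P1=2, P2=1, P3=0, P4=4, P5=8, P6=2, P7=1) → (P0=2, P1=1, P2=1, P3=0, P4=4, P5=11, P6=2, P7=1)
step 4: fire γ:  (P0=2, P1=1, P2=1, P3=0, P4=4, P5=11, P6=2, P7=1) → (P0=2, P1=0, P2=1, P3=0, P4=4, P5=14, P6=2, P7=1)

(P0=2, P1=0, P2=1, P3=0, P4=4, P5=14, P6=2, P7=1)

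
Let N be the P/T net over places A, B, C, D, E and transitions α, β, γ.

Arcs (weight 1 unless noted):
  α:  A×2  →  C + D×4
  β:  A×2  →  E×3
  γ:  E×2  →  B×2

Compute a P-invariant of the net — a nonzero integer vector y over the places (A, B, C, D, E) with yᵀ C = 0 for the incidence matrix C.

y = (A:0, B:0, C:4, D:-1, E:0)

Incidence matrix C (rows=places, cols=transitions):
        α    β    γ
    A  -2   -2    0
    B   0    0    2
    C   1    0    0
    D   4    0    0
    E   0    3   -2

Candidate y = [0, 0, 4, -1, 0]; check y·C column-wise:
  col α: 0·-2 + 4·1 + -1·4 = 0
  col β: 0·-2 + 4·0 + -1·0 + 0·3 = 0
  col γ: 0·2 + 4·0 + -1·0 + 0·-2 = 0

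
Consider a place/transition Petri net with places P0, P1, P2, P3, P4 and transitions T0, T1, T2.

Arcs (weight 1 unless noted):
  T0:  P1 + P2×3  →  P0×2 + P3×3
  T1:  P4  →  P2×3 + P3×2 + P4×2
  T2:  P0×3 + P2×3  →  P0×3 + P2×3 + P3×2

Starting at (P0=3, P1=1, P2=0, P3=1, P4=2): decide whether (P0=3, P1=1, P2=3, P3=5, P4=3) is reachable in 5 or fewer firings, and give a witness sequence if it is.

step 1: fire T1:  (P0=3, P1=1, P2=0, P3=1, P4=2) → (P0=3, P1=1, P2=3, P3=3, P4=3)
step 2: fire T2:  (P0=3, P1=1, P2=3, P3=3, P4=3) → (P0=3, P1=1, P2=3, P3=5, P4=3)

YES — reachable via ⟨T1, T2⟩ (2 firings)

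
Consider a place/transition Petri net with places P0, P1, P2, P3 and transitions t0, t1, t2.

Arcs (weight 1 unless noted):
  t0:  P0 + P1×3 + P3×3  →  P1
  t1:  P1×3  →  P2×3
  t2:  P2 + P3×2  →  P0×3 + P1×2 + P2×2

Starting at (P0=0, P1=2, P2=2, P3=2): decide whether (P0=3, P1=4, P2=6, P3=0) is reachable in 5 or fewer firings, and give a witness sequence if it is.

NO — not reachable within 5 firings

depth 0: 1 marking
depth 1: 2 markings reached so far
depth 2: 3 markings reached so far
depth 3: 3 markings reached so far
(frontier empty at depth 3; search complete)
target is not among the 3 markings reachable within 5 steps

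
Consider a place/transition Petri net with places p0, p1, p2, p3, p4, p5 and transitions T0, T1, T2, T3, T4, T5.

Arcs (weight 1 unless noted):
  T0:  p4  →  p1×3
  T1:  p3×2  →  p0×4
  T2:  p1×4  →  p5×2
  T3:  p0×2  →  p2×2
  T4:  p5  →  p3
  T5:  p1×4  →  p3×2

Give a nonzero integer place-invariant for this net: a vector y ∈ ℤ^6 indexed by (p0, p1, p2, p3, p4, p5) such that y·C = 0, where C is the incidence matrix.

y = (p0:1, p1:1, p2:1, p3:2, p4:3, p5:2)

Incidence matrix C (rows=places, cols=transitions):
       T0   T1   T2   T3   T4   T5
   p0   0    4    0   -2    0    0
   p1   3    0   -4    0    0   -4
   p2   0    0    0    2    0    0
   p3   0   -2    0    0    1    2
   p4  -1    0    0    0    0    0
   p5   0    0    2    0   -1    0

Candidate y = [1, 1, 1, 2, 3, 2]; check y·C column-wise:
  col T0: 1·0 + 1·3 + 1·0 + 2·0 + 3·-1 + 2·0 = 0
  col T1: 1·4 + 1·0 + 1·0 + 2·-2 + 3·0 + 2·0 = 0
  col T2: 1·0 + 1·-4 + 1·0 + 2·0 + 3·0 + 2·2 = 0
  col T3: 1·-2 + 1·0 + 1·2 + 2·0 + 3·0 + 2·0 = 0
  col T4: 1·0 + 1·0 + 1·0 + 2·1 + 3·0 + 2·-1 = 0
  col T5: 1·0 + 1·-4 + 1·0 + 2·2 + 3·0 + 2·0 = 0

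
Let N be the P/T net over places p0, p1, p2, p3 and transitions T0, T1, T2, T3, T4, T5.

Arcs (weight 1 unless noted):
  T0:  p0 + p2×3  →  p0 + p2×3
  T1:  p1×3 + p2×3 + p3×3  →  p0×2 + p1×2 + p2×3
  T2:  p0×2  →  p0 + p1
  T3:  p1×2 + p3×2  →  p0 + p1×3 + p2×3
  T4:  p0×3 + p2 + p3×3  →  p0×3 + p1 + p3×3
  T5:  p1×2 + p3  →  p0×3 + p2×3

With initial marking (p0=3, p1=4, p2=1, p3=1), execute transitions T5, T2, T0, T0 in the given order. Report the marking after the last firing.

(p0=5, p1=3, p2=4, p3=0)

step 1: fire T5:  (p0=3, p1=4, p2=1, p3=1) → (p0=6, p1=2, p2=4, p3=0)
step 2: fire T2:  (p0=6, p1=2, p2=4, p3=0) → (p0=5, p1=3, p2=4, p3=0)
step 3: fire T0:  (p0=5, p1=3, p2=4, p3=0) → (p0=5, p1=3, p2=4, p3=0)
step 4: fire T0:  (p0=5, p1=3, p2=4, p3=0) → (p0=5, p1=3, p2=4, p3=0)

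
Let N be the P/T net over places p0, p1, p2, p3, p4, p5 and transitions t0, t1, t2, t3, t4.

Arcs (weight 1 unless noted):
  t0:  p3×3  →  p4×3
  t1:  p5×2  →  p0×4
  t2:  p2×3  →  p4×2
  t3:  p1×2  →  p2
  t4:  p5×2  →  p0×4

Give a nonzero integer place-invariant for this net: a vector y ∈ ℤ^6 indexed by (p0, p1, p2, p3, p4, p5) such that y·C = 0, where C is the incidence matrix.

y = (p0:0, p1:1, p2:2, p3:3, p4:3, p5:0)

Incidence matrix C (rows=places, cols=transitions):
       t0   t1   t2   t3   t4
   p0   0    4    0    0    4
   p1   0    0    0   -2    0
   p2   0    0   -3    1    0
   p3  -3    0    0    0    0
   p4   3    0    2    0    0
   p5   0   -2    0    0   -2

Candidate y = [0, 1, 2, 3, 3, 0]; check y·C column-wise:
  col t0: 1·0 + 2·0 + 3·-3 + 3·3 = 0
  col t1: 0·4 + 1·0 + 2·0 + 3·0 + 3·0 + 0·-2 = 0
  col t2: 1·0 + 2·-3 + 3·0 + 3·2 = 0
  col t3: 1·-2 + 2·1 + 3·0 + 3·0 = 0
  col t4: 0·4 + 1·0 + 2·0 + 3·0 + 3·0 + 0·-2 = 0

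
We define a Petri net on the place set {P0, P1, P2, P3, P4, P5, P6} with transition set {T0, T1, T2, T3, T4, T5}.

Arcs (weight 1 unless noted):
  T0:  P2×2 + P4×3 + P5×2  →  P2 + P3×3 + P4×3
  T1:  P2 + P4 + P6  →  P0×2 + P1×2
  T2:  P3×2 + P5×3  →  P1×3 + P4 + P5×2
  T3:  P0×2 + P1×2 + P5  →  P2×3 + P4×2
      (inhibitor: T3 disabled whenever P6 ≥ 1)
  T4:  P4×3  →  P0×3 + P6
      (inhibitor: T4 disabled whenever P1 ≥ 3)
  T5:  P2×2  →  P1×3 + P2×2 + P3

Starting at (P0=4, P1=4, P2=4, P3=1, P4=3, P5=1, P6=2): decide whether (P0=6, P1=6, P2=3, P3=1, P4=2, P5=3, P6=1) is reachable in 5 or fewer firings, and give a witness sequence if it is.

NO — not reachable within 5 firings

depth 0: 1 marking
depth 1: 3 markings reached so far
depth 2: 6 markings reached so far
depth 3: 10 markings reached so far
depth 4: 14 markings reached so far
depth 5: 18 markings reached so far
target is not among the 18 markings reachable within 5 steps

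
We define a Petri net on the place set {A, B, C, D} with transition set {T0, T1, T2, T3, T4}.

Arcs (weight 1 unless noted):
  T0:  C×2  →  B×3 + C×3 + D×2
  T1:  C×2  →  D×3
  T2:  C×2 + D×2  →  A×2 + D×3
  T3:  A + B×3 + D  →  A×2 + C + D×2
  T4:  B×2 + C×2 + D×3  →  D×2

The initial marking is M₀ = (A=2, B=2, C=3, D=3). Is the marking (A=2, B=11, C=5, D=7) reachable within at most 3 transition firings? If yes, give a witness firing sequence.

depth 0: 1 marking
depth 1: 5 markings reached so far
depth 2: 10 markings reached so far
depth 3: 24 markings reached so far
target is not among the 24 markings reachable within 3 steps

NO — not reachable within 3 firings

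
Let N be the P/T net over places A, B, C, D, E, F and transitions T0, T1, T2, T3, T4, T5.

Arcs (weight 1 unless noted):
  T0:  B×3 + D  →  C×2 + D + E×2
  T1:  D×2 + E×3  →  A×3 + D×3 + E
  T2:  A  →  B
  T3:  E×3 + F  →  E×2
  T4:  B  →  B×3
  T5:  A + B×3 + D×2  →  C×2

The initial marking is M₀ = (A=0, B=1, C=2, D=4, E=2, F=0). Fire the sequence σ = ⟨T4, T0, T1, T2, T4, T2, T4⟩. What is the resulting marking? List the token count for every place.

(A=1, B=6, C=4, D=5, E=2, F=0)

step 1: fire T4:  (A=0, B=1, C=2, D=4, E=2, F=0) → (A=0, B=3, C=2, D=4, E=2, F=0)
step 2: fire T0:  (A=0, B=3, C=2, D=4, E=2, F=0) → (A=0, B=0, C=4, D=4, E=4, F=0)
step 3: fire T1:  (A=0, B=0, C=4, D=4, E=4, F=0) → (A=3, B=0, C=4, D=5, E=2, F=0)
step 4: fire T2:  (A=3, B=0, C=4, D=5, E=2, F=0) → (A=2, B=1, C=4, D=5, E=2, F=0)
step 5: fire T4:  (A=2, B=1, C=4, D=5, E=2, F=0) → (A=2, B=3, C=4, D=5, E=2, F=0)
step 6: fire T2:  (A=2, B=3, C=4, D=5, E=2, F=0) → (A=1, B=4, C=4, D=5, E=2, F=0)
step 7: fire T4:  (A=1, B=4, C=4, D=5, E=2, F=0) → (A=1, B=6, C=4, D=5, E=2, F=0)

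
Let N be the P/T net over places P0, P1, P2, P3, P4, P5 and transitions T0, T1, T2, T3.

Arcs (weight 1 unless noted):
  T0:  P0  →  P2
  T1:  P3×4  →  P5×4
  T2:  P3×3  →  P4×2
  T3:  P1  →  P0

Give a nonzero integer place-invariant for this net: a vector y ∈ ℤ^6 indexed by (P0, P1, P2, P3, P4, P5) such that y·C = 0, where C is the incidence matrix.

y = (P0:1, P1:1, P2:1, P3:0, P4:0, P5:0)

Incidence matrix C (rows=places, cols=transitions):
       T0   T1   T2   T3
   P0  -1    0    0    1
   P1   0    0    0   -1
   P2   1    0    0    0
   P3   0   -4   -3    0
   P4   0    0    2    0
   P5   0    4    0    0

Candidate y = [1, 1, 1, 0, 0, 0]; check y·C column-wise:
  col T0: 1·-1 + 1·0 + 1·1 = 0
  col T1: 1·0 + 1·0 + 1·0 + 0·-4 + 0·4 = 0
  col T2: 1·0 + 1·0 + 1·0 + 0·-3 + 0·2 = 0
  col T3: 1·1 + 1·-1 + 1·0 = 0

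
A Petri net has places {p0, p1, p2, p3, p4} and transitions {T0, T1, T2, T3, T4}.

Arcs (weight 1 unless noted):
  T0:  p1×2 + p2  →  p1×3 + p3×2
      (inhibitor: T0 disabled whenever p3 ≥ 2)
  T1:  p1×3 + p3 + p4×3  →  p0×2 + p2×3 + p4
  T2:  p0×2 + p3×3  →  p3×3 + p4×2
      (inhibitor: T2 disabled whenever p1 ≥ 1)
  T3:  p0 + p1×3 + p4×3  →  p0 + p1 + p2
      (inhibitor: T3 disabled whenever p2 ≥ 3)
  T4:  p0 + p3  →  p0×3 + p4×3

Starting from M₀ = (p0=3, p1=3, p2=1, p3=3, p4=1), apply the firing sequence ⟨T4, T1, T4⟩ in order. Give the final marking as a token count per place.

step 1: fire T4:  (p0=3, p1=3, p2=1, p3=3, p4=1) → (p0=5, p1=3, p2=1, p3=2, p4=4)
step 2: fire T1:  (p0=5, p1=3, p2=1, p3=2, p4=4) → (p0=7, p1=0, p2=4, p3=1, p4=2)
step 3: fire T4:  (p0=7, p1=0, p2=4, p3=1, p4=2) → (p0=9, p1=0, p2=4, p3=0, p4=5)

(p0=9, p1=0, p2=4, p3=0, p4=5)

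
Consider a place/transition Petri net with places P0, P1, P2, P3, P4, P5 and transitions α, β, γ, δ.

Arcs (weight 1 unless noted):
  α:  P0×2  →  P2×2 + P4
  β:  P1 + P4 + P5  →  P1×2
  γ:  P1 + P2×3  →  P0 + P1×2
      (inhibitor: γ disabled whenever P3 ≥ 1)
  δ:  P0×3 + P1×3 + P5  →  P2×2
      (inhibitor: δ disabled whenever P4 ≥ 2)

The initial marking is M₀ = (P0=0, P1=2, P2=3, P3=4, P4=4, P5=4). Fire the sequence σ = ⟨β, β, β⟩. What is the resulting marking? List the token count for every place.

(P0=0, P1=5, P2=3, P3=4, P4=1, P5=1)

step 1: fire β:  (P0=0, P1=2, P2=3, P3=4, P4=4, P5=4) → (P0=0, P1=3, P2=3, P3=4, P4=3, P5=3)
step 2: fire β:  (P0=0, P1=3, P2=3, P3=4, P4=3, P5=3) → (P0=0, P1=4, P2=3, P3=4, P4=2, P5=2)
step 3: fire β:  (P0=0, P1=4, P2=3, P3=4, P4=2, P5=2) → (P0=0, P1=5, P2=3, P3=4, P4=1, P5=1)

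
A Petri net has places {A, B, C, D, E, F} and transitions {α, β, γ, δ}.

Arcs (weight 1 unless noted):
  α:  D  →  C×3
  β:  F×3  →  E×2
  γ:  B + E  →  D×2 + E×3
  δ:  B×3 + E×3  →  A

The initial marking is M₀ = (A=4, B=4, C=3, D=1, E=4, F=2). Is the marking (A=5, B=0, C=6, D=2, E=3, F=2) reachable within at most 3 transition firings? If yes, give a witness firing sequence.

YES — reachable via ⟨α, γ, δ⟩ (3 firings)

step 1: fire α:  (A=4, B=4, C=3, D=1, E=4, F=2) → (A=4, B=4, C=6, D=0, E=4, F=2)
step 2: fire γ:  (A=4, B=4, C=6, D=0, E=4, F=2) → (A=4, B=3, C=6, D=2, E=6, F=2)
step 3: fire δ:  (A=4, B=3, C=6, D=2, E=6, F=2) → (A=5, B=0, C=6, D=2, E=3, F=2)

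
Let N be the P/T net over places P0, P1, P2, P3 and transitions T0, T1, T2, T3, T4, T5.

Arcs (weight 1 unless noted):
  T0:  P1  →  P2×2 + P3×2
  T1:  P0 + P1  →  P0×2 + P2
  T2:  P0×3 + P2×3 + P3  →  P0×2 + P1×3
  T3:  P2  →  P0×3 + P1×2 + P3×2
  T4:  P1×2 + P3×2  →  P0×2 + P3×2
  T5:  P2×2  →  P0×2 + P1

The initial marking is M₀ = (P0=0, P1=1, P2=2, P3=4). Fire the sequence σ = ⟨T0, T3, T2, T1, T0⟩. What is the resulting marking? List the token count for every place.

(P0=3, P1=3, P2=3, P3=9)

step 1: fire T0:  (P0=0, P1=1, P2=2, P3=4) → (P0=0, P1=0, P2=4, P3=6)
step 2: fire T3:  (P0=0, P1=0, P2=4, P3=6) → (P0=3, P1=2, P2=3, P3=8)
step 3: fire T2:  (P0=3, P1=2, P2=3, P3=8) → (P0=2, P1=5, P2=0, P3=7)
step 4: fire T1:  (P0=2, P1=5, P2=0, P3=7) → (P0=3, P1=4, P2=1, P3=7)
step 5: fire T0:  (P0=3, P1=4, P2=1, P3=7) → (P0=3, P1=3, P2=3, P3=9)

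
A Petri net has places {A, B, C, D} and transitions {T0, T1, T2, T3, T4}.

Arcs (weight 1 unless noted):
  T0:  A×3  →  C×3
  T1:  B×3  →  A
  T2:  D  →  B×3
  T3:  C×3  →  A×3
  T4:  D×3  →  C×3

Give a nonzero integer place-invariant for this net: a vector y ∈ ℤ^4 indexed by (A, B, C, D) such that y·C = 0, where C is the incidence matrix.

y = (A:3, B:1, C:3, D:3)

Incidence matrix C (rows=places, cols=transitions):
       T0   T1   T2   T3   T4
    A  -3    1    0    3    0
    B   0   -3    3    0    0
    C   3    0    0   -3    3
    D   0    0   -1    0   -3

Candidate y = [3, 1, 3, 3]; check y·C column-wise:
  col T0: 3·-3 + 1·0 + 3·3 + 3·0 = 0
  col T1: 3·1 + 1·-3 + 3·0 + 3·0 = 0
  col T2: 3·0 + 1·3 + 3·0 + 3·-1 = 0
  col T3: 3·3 + 1·0 + 3·-3 + 3·0 = 0
  col T4: 3·0 + 1·0 + 3·3 + 3·-3 = 0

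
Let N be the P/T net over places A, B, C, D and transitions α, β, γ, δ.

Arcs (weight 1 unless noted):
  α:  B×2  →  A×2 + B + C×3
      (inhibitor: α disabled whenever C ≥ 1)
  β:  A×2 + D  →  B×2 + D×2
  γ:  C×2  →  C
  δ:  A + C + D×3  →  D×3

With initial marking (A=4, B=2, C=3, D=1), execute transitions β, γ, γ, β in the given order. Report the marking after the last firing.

(A=0, B=6, C=1, D=3)

step 1: fire β:  (A=4, B=2, C=3, D=1) → (A=2, B=4, C=3, D=2)
step 2: fire γ:  (A=2, B=4, C=3, D=2) → (A=2, B=4, C=2, D=2)
step 3: fire γ:  (A=2, B=4, C=2, D=2) → (A=2, B=4, C=1, D=2)
step 4: fire β:  (A=2, B=4, C=1, D=2) → (A=0, B=6, C=1, D=3)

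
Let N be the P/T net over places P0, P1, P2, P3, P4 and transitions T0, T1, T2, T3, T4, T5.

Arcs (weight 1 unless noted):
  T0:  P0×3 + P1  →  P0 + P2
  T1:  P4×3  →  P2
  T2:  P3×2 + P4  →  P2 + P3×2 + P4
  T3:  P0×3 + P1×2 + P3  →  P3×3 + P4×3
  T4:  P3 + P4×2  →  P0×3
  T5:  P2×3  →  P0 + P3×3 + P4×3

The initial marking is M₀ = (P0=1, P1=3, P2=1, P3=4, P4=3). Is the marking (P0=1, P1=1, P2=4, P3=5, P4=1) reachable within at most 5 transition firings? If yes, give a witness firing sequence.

step 1: fire T2:  (P0=1, P1=3, P2=1, P3=4, P4=3) → (P0=1, P1=3, P2=2, P3=4, P4=3)
step 2: fire T2:  (P0=1, P1=3, P2=2, P3=4, P4=3) → (P0=1, P1=3, P2=3, P3=4, P4=3)
step 3: fire T4:  (P0=1, P1=3, P2=3, P3=4, P4=3) → (P0=4, P1=3, P2=3, P3=3, P4=1)
step 4: fire T3:  (P0=4, P1=3, P2=3, P3=3, P4=1) → (P0=1, P1=1, P2=3, P3=5, P4=4)
step 5: fire T1:  (P0=1, P1=1, P2=3, P3=5, P4=4) → (P0=1, P1=1, P2=4, P3=5, P4=1)

YES — reachable via ⟨T2, T2, T4, T3, T1⟩ (5 firings)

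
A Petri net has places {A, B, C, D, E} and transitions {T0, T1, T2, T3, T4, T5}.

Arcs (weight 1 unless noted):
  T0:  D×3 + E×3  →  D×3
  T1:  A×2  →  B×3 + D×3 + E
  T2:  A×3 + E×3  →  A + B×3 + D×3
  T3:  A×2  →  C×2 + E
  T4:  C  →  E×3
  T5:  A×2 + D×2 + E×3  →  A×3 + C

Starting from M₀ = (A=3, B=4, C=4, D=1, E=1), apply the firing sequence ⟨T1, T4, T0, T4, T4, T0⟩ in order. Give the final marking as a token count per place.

(A=1, B=7, C=1, D=4, E=5)

step 1: fire T1:  (A=3, B=4, C=4, D=1, E=1) → (A=1, B=7, C=4, D=4, E=2)
step 2: fire T4:  (A=1, B=7, C=4, D=4, E=2) → (A=1, B=7, C=3, D=4, E=5)
step 3: fire T0:  (A=1, B=7, C=3, D=4, E=5) → (A=1, B=7, C=3, D=4, E=2)
step 4: fire T4:  (A=1, B=7, C=3, D=4, E=2) → (A=1, B=7, C=2, D=4, E=5)
step 5: fire T4:  (A=1, B=7, C=2, D=4, E=5) → (A=1, B=7, C=1, D=4, E=8)
step 6: fire T0:  (A=1, B=7, C=1, D=4, E=8) → (A=1, B=7, C=1, D=4, E=5)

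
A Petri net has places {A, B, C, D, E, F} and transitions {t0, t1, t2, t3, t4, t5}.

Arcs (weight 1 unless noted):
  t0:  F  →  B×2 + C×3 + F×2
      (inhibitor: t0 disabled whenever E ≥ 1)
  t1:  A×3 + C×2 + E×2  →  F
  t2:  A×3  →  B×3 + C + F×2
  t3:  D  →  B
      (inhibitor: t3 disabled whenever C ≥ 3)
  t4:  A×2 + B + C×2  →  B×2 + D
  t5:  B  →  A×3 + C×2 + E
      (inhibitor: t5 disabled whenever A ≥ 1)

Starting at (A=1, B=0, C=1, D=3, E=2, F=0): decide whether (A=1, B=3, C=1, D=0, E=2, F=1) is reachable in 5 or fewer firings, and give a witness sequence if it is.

NO — not reachable within 5 firings

depth 0: 1 marking
depth 1: 2 markings reached so far
depth 2: 3 markings reached so far
depth 3: 4 markings reached so far
depth 4: 4 markings reached so far
(frontier empty at depth 4; search complete)
target is not among the 4 markings reachable within 5 steps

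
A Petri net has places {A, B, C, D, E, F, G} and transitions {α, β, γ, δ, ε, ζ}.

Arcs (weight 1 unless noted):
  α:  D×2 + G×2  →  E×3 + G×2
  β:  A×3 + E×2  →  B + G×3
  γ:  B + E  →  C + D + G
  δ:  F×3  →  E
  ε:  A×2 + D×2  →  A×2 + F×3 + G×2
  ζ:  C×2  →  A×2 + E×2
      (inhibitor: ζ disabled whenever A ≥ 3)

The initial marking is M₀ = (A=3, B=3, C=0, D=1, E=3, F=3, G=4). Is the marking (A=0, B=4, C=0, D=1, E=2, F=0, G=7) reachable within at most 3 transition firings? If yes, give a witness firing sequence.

YES — reachable via ⟨β, δ⟩ (2 firings)

step 1: fire β:  (A=3, B=3, C=0, D=1, E=3, F=3, G=4) → (A=0, B=4, C=0, D=1, E=1, F=3, G=7)
step 2: fire δ:  (A=0, B=4, C=0, D=1, E=1, F=3, G=7) → (A=0, B=4, C=0, D=1, E=2, F=0, G=7)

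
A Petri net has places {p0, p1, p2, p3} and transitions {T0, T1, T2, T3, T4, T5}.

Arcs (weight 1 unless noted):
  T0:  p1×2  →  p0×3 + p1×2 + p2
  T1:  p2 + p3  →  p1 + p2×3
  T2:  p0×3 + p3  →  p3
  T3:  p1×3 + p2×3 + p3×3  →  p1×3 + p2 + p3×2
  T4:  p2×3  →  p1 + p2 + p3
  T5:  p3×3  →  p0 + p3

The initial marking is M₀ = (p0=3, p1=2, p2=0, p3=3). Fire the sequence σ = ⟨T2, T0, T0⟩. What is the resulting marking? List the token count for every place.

(p0=6, p1=2, p2=2, p3=3)

step 1: fire T2:  (p0=3, p1=2, p2=0, p3=3) → (p0=0, p1=2, p2=0, p3=3)
step 2: fire T0:  (p0=0, p1=2, p2=0, p3=3) → (p0=3, p1=2, p2=1, p3=3)
step 3: fire T0:  (p0=3, p1=2, p2=1, p3=3) → (p0=6, p1=2, p2=2, p3=3)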